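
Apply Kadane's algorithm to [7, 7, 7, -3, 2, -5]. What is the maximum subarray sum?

Using Kadane's algorithm on [7, 7, 7, -3, 2, -5]:

Scanning through the array:
Position 1 (value 7): max_ending_here = 14, max_so_far = 14
Position 2 (value 7): max_ending_here = 21, max_so_far = 21
Position 3 (value -3): max_ending_here = 18, max_so_far = 21
Position 4 (value 2): max_ending_here = 20, max_so_far = 21
Position 5 (value -5): max_ending_here = 15, max_so_far = 21

Maximum subarray: [7, 7, 7]
Maximum sum: 21

The maximum subarray is [7, 7, 7] with sum 21. This subarray runs from index 0 to index 2.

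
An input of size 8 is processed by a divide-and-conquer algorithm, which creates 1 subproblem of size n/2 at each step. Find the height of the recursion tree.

For divide and conquer with division factor 2:

Problem sizes at each level:
Level 0: 8
Level 1: 4
Level 2: 2
Level 3: 1

The root is level 0 and the size-1 base case is level 3 (the tree spans levels 0 through 3, i.e. 4 levels counting the root), so the depth is the number of divisions: log_2(8) = 3

The recursion tree depth is log_2(8) = 3. At each level, the problem size is divided by 2, so it takes 3 divisions to reduce to a base case of size 1. The algorithm makes 1 recursive call at each level.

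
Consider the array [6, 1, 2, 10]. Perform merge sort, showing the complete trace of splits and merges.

Merge sort trace:

Split: [6, 1, 2, 10] -> [6, 1] and [2, 10]
  Split: [6, 1] -> [6] and [1]
  Merge: [6] + [1] -> [1, 6]
  Split: [2, 10] -> [2] and [10]
  Merge: [2] + [10] -> [2, 10]
Merge: [1, 6] + [2, 10] -> [1, 2, 6, 10]

Final sorted array: [1, 2, 6, 10]

The merge sort proceeds by recursively splitting the array and merging sorted halves.
After all merges, the sorted array is [1, 2, 6, 10].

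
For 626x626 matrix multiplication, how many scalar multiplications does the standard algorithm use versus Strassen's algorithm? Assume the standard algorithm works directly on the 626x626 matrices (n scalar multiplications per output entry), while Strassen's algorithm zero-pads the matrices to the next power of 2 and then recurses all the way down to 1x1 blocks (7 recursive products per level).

Matrix multiplication for 626x626 matrices:

Strassen's algorithm requires power-of-2 dimensions. Pad 626x626 to 1024x1024 (next power of 2).

Standard algorithm: 626^3 = 245314376 multiplications
Strassen's algorithm: 7^(log2(1024)) = 7^10 = 282475249 multiplications
Difference: 245314376 - 282475249 = -37160873 (Strassen uses MORE here due to padding overhead — for small or just-over-power-of-2 n, padding can outweigh the per-level savings)

Standard: 245314376 multiplications (626^3). Strassen: 282475249 multiplications (7^10, after padding to 1024x1024). Strassen reduces 8 recursive multiplications to 7 at each level.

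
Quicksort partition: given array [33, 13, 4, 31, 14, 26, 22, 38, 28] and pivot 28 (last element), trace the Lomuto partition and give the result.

Lomuto partition with pivot = 28:

Initial array: [33, 13, 4, 31, 14, 26, 22, 38, 28]

arr[0]=33 > 28: no swap
arr[1]=13 <= 28: swap with position 0, array becomes [13, 33, 4, 31, 14, 26, 22, 38, 28]
arr[2]=4 <= 28: swap with position 1, array becomes [13, 4, 33, 31, 14, 26, 22, 38, 28]
arr[3]=31 > 28: no swap
arr[4]=14 <= 28: swap with position 2, array becomes [13, 4, 14, 31, 33, 26, 22, 38, 28]
arr[5]=26 <= 28: swap with position 3, array becomes [13, 4, 14, 26, 33, 31, 22, 38, 28]
arr[6]=22 <= 28: swap with position 4, array becomes [13, 4, 14, 26, 22, 31, 33, 38, 28]
arr[7]=38 > 28: no swap

Place pivot at position 5: [13, 4, 14, 26, 22, 28, 33, 38, 31]
Pivot position: 5

After partitioning with pivot 28, the array becomes [13, 4, 14, 26, 22, 28, 33, 38, 31]. The pivot is placed at index 5. All elements to the left of the pivot are <= 28, and all elements to the right are > 28.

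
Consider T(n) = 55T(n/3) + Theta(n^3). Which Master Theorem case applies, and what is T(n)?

Master Theorem for T(n) = 55T(n/3) + O(n^3):

a = 55, b = 3, c = 3
log_b(a) = log_3(55) = 3.6476

Case 1: c = 3 < log_3(55) = 3.6476
T(n) = O(n^(log_3 55))

For T(n) = 55T(n/3) + O(n^3): log_3(55) = 3.6476. This is Case 1 of the Master Theorem (c < log_b(a), work dominated by leaves), giving O(n^(log_3 55)).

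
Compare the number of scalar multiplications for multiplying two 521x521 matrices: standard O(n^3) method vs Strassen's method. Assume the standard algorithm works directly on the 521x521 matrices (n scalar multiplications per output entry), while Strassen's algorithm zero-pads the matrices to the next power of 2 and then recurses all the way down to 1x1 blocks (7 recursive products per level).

Matrix multiplication for 521x521 matrices:

Strassen's algorithm requires power-of-2 dimensions. Pad 521x521 to 1024x1024 (next power of 2).

Standard algorithm: 521^3 = 141420761 multiplications
Strassen's algorithm: 7^(log2(1024)) = 7^10 = 282475249 multiplications
Difference: 141420761 - 282475249 = -141054488 (Strassen uses MORE here due to padding overhead — for small or just-over-power-of-2 n, padding can outweigh the per-level savings)

Standard: 141420761 multiplications (521^3). Strassen: 282475249 multiplications (7^10, after padding to 1024x1024). Strassen reduces 8 recursive multiplications to 7 at each level.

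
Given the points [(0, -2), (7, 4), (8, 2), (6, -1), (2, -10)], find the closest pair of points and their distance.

Computing all pairwise distances among 5 points:

d((0, -2), (7, 4)) = 9.2195
d((0, -2), (8, 2)) = 8.9443
d((0, -2), (6, -1)) = 6.0828
d((0, -2), (2, -10)) = 8.2462
d((7, 4), (8, 2)) = 2.2361 <-- minimum
d((7, 4), (6, -1)) = 5.099
d((7, 4), (2, -10)) = 14.8661
d((8, 2), (6, -1)) = 3.6056
d((8, 2), (2, -10)) = 13.4164
d((6, -1), (2, -10)) = 9.8489

Closest pair: (7, 4) and (8, 2) with distance 2.2361

The closest pair is (7, 4) and (8, 2) with Euclidean distance 2.2361. For 5 points, brute-force pairwise comparison is shown above. For large n, the divide-and-conquer algorithm (sort by x, recurse on halves, check the dividing strip) achieves O(n log n).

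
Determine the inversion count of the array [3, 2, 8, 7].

Finding inversions in [3, 2, 8, 7]:

(0, 1): arr[0]=3 > arr[1]=2
(2, 3): arr[2]=8 > arr[3]=7

Total inversions: 2

The array has 2 inversion(s): (0,1), (2,3). Each pair (i,j) satisfies i < j and arr[i] > arr[j].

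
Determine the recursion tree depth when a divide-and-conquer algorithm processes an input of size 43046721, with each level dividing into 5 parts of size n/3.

For divide and conquer with division factor 3:

Problem sizes at each level:
Level 0: 43046721
Level 1: 14348907
Level 2: 4782969
Level 3: 1594323
Level 4: 531441
Level 5: 177147
Level 6: 59049
Level 7: 19683
Level 8: 6561
Level 9: 2187
Level 10: 729
Level 11: 243
Level 12: 81
Level 13: 27
Level 14: 9
Level 15: 3
Level 16: 1

The root is level 0 and the size-1 base case is level 16 (the tree spans levels 0 through 16, i.e. 17 levels counting the root), so the depth is the number of divisions: log_3(43046721) = 16

The recursion tree depth is log_3(43046721) = 16. At each level, the problem size is divided by 3, so it takes 16 divisions to reduce to a base case of size 1. The algorithm makes 5 recursive calls at each level.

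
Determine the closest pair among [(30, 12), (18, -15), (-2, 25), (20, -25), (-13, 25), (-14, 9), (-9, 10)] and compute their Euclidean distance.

Computing all pairwise distances among 7 points:

d((30, 12), (18, -15)) = 29.5466
d((30, 12), (-2, 25)) = 34.5398
d((30, 12), (20, -25)) = 38.3275
d((30, 12), (-13, 25)) = 44.9222
d((30, 12), (-14, 9)) = 44.1022
d((30, 12), (-9, 10)) = 39.0512
d((18, -15), (-2, 25)) = 44.7214
d((18, -15), (20, -25)) = 10.198
d((18, -15), (-13, 25)) = 50.6063
d((18, -15), (-14, 9)) = 40.0
d((18, -15), (-9, 10)) = 36.7967
d((-2, 25), (20, -25)) = 54.626
d((-2, 25), (-13, 25)) = 11.0
d((-2, 25), (-14, 9)) = 20.0
d((-2, 25), (-9, 10)) = 16.5529
d((20, -25), (-13, 25)) = 59.9083
d((20, -25), (-14, 9)) = 48.0833
d((20, -25), (-9, 10)) = 45.4533
d((-13, 25), (-14, 9)) = 16.0312
d((-13, 25), (-9, 10)) = 15.5242
d((-14, 9), (-9, 10)) = 5.099 <-- minimum

Closest pair: (-14, 9) and (-9, 10) with distance 5.099

The closest pair is (-14, 9) and (-9, 10) with Euclidean distance 5.099. For 7 points, brute-force pairwise comparison is shown above. For large n, the divide-and-conquer algorithm (sort by x, recurse on halves, check the dividing strip) achieves O(n log n).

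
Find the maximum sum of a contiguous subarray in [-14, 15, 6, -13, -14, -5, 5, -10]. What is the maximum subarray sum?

Using Kadane's algorithm on [-14, 15, 6, -13, -14, -5, 5, -10]:

Scanning through the array:
Position 1 (value 15): max_ending_here = 15, max_so_far = 15
Position 2 (value 6): max_ending_here = 21, max_so_far = 21
Position 3 (value -13): max_ending_here = 8, max_so_far = 21
Position 4 (value -14): max_ending_here = -6, max_so_far = 21
Position 5 (value -5): max_ending_here = -5, max_so_far = 21
Position 6 (value 5): max_ending_here = 5, max_so_far = 21
Position 7 (value -10): max_ending_here = -5, max_so_far = 21

Maximum subarray: [15, 6]
Maximum sum: 21

The maximum subarray is [15, 6] with sum 21. This subarray runs from index 1 to index 2.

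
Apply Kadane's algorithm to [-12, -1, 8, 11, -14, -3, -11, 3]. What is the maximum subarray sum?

Using Kadane's algorithm on [-12, -1, 8, 11, -14, -3, -11, 3]:

Scanning through the array:
Position 1 (value -1): max_ending_here = -1, max_so_far = -1
Position 2 (value 8): max_ending_here = 8, max_so_far = 8
Position 3 (value 11): max_ending_here = 19, max_so_far = 19
Position 4 (value -14): max_ending_here = 5, max_so_far = 19
Position 5 (value -3): max_ending_here = 2, max_so_far = 19
Position 6 (value -11): max_ending_here = -9, max_so_far = 19
Position 7 (value 3): max_ending_here = 3, max_so_far = 19

Maximum subarray: [8, 11]
Maximum sum: 19

The maximum subarray is [8, 11] with sum 19. This subarray runs from index 2 to index 3.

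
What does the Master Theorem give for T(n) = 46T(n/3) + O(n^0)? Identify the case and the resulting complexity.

Master Theorem for T(n) = 46T(n/3) + O(n^0):

a = 46, b = 3, c = 0
log_b(a) = log_3(46) = 3.4850

Case 1: c = 0 < log_3(46) = 3.4850
T(n) = O(n^(log_3 46))

For T(n) = 46T(n/3) + O(n^0): log_3(46) = 3.4850. This is Case 1 of the Master Theorem (c < log_b(a), work dominated by leaves), giving O(n^(log_3 46)).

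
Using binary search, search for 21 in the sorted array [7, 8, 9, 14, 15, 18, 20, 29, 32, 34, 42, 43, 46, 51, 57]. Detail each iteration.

Binary search for 21 in [7, 8, 9, 14, 15, 18, 20, 29, 32, 34, 42, 43, 46, 51, 57]:

lo=0, hi=14, mid=7, arr[mid]=29 -> 29 > 21, search left half
lo=0, hi=6, mid=3, arr[mid]=14 -> 14 < 21, search right half
lo=4, hi=6, mid=5, arr[mid]=18 -> 18 < 21, search right half
lo=6, hi=6, mid=6, arr[mid]=20 -> 20 < 21, search right half
lo=7 > hi=6, target 21 not found

Binary search determines that 21 is not in the array after 4 comparisons. The search space was exhausted without finding the target.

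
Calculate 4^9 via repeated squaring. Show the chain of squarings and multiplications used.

Computing 4^9 by squaring (build up from 4^1; each line after the first costs one multiplication):

4^1 = 4
4^2 = (4^1)^2 = 4^2 = 16
4^4 = (4^2)^2 = 16^2 = 256
4^8 = (4^4)^2 = 256^2 = 65536
4^9 = 4 * 4^8 = 4 * 65536 = 262144

Result: 262144
Multiplications needed: 4 (4 lines after 4^1)

4^9 = 262144. Using exponentiation by squaring, this requires 4 multiplications. The key idea: if the exponent is even, square the half-power; if odd, multiply by the base once.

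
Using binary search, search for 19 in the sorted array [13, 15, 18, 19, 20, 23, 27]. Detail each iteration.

Binary search for 19 in [13, 15, 18, 19, 20, 23, 27]:

lo=0, hi=6, mid=3, arr[mid]=19 -> Found target at index 3!

Binary search finds 19 at index 3 after 1 comparisons. The search repeatedly halves the search space by comparing with the middle element.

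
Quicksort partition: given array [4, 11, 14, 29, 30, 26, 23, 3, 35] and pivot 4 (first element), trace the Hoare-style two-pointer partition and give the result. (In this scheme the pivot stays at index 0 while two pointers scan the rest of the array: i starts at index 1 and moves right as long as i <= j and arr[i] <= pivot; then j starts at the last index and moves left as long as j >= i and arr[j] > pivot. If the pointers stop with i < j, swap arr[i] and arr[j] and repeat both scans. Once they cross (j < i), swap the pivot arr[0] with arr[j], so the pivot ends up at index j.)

Hoare-style two-pointer partition with pivot = 4:

Initial array: [4, 11, 14, 29, 30, 26, 23, 3, 35]

Pointers start at i = 1, j = 8.
i stops at index 1 (arr[1]=11 > 4), j stops at index 7 (arr[7]=3 <= 4): swap arr[1] and arr[7], array becomes [4, 3, 14, 29, 30, 26, 23, 11, 35]
i ends at 2, j ends at 1: the pointers have crossed (j < i), so scanning stops.

Swap pivot arr[0] with arr[1] to place pivot at position 1: [3, 4, 14, 29, 30, 26, 23, 11, 35]
Pivot position: 1

After partitioning with pivot 4, the array becomes [3, 4, 14, 29, 30, 26, 23, 11, 35]. The pivot is placed at index 1. All elements to the left of the pivot are <= 4, and all elements to the right are > 4.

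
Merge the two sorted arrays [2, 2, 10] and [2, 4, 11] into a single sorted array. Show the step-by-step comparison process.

Merging process:

Compare 2 vs 2: take 2 from left. Merged: [2]
Compare 2 vs 2: take 2 from left. Merged: [2, 2]
Compare 10 vs 2: take 2 from right. Merged: [2, 2, 2]
Compare 10 vs 4: take 4 from right. Merged: [2, 2, 2, 4]
Compare 10 vs 11: take 10 from left. Merged: [2, 2, 2, 4, 10]
Append remaining from right: [11]. Merged: [2, 2, 2, 4, 10, 11]

Final merged array: [2, 2, 2, 4, 10, 11]
Total comparisons: 5

The merged array is [2, 2, 2, 4, 10, 11], requiring 5 comparisons. The merge step runs in O(n) time where n is the total number of elements.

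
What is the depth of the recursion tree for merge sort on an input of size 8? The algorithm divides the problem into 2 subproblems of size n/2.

For divide and conquer with division factor 2:

Problem sizes at each level:
Level 0: 8
Level 1: 4
Level 2: 2
Level 3: 1

The root is level 0 and the size-1 base case is level 3 (the tree spans levels 0 through 3, i.e. 4 levels counting the root), so the depth is the number of divisions: log_2(8) = 3

The recursion tree depth is log_2(8) = 3. At each level, the problem size is divided by 2, so it takes 3 divisions to reduce to a base case of size 1. The algorithm makes 2 recursive calls at each level.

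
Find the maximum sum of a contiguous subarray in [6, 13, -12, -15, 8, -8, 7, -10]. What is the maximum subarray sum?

Using Kadane's algorithm on [6, 13, -12, -15, 8, -8, 7, -10]:

Scanning through the array:
Position 1 (value 13): max_ending_here = 19, max_so_far = 19
Position 2 (value -12): max_ending_here = 7, max_so_far = 19
Position 3 (value -15): max_ending_here = -8, max_so_far = 19
Position 4 (value 8): max_ending_here = 8, max_so_far = 19
Position 5 (value -8): max_ending_here = 0, max_so_far = 19
Position 6 (value 7): max_ending_here = 7, max_so_far = 19
Position 7 (value -10): max_ending_here = -3, max_so_far = 19

Maximum subarray: [6, 13]
Maximum sum: 19

The maximum subarray is [6, 13] with sum 19. This subarray runs from index 0 to index 1.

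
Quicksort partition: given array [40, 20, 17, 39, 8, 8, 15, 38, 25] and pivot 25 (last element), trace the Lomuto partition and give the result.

Lomuto partition with pivot = 25:

Initial array: [40, 20, 17, 39, 8, 8, 15, 38, 25]

arr[0]=40 > 25: no swap
arr[1]=20 <= 25: swap with position 0, array becomes [20, 40, 17, 39, 8, 8, 15, 38, 25]
arr[2]=17 <= 25: swap with position 1, array becomes [20, 17, 40, 39, 8, 8, 15, 38, 25]
arr[3]=39 > 25: no swap
arr[4]=8 <= 25: swap with position 2, array becomes [20, 17, 8, 39, 40, 8, 15, 38, 25]
arr[5]=8 <= 25: swap with position 3, array becomes [20, 17, 8, 8, 40, 39, 15, 38, 25]
arr[6]=15 <= 25: swap with position 4, array becomes [20, 17, 8, 8, 15, 39, 40, 38, 25]
arr[7]=38 > 25: no swap

Place pivot at position 5: [20, 17, 8, 8, 15, 25, 40, 38, 39]
Pivot position: 5

After partitioning with pivot 25, the array becomes [20, 17, 8, 8, 15, 25, 40, 38, 39]. The pivot is placed at index 5. All elements to the left of the pivot are <= 25, and all elements to the right are > 25.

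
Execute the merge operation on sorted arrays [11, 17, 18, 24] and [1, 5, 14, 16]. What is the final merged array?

Merging process:

Compare 11 vs 1: take 1 from right. Merged: [1]
Compare 11 vs 5: take 5 from right. Merged: [1, 5]
Compare 11 vs 14: take 11 from left. Merged: [1, 5, 11]
Compare 17 vs 14: take 14 from right. Merged: [1, 5, 11, 14]
Compare 17 vs 16: take 16 from right. Merged: [1, 5, 11, 14, 16]
Append remaining from left: [17, 18, 24]. Merged: [1, 5, 11, 14, 16, 17, 18, 24]

Final merged array: [1, 5, 11, 14, 16, 17, 18, 24]
Total comparisons: 5

The merged array is [1, 5, 11, 14, 16, 17, 18, 24], requiring 5 comparisons. The merge step runs in O(n) time where n is the total number of elements.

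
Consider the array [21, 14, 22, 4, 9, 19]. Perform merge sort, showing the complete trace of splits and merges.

Merge sort trace:

Split: [21, 14, 22, 4, 9, 19] -> [21, 14, 22] and [4, 9, 19]
  Split: [21, 14, 22] -> [21] and [14, 22]
    Split: [14, 22] -> [14] and [22]
    Merge: [14] + [22] -> [14, 22]
  Merge: [21] + [14, 22] -> [14, 21, 22]
  Split: [4, 9, 19] -> [4] and [9, 19]
    Split: [9, 19] -> [9] and [19]
    Merge: [9] + [19] -> [9, 19]
  Merge: [4] + [9, 19] -> [4, 9, 19]
Merge: [14, 21, 22] + [4, 9, 19] -> [4, 9, 14, 19, 21, 22]

Final sorted array: [4, 9, 14, 19, 21, 22]

The merge sort proceeds by recursively splitting the array and merging sorted halves.
After all merges, the sorted array is [4, 9, 14, 19, 21, 22].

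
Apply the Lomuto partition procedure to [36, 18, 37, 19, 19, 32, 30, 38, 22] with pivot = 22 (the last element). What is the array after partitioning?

Lomuto partition with pivot = 22:

Initial array: [36, 18, 37, 19, 19, 32, 30, 38, 22]

arr[0]=36 > 22: no swap
arr[1]=18 <= 22: swap with position 0, array becomes [18, 36, 37, 19, 19, 32, 30, 38, 22]
arr[2]=37 > 22: no swap
arr[3]=19 <= 22: swap with position 1, array becomes [18, 19, 37, 36, 19, 32, 30, 38, 22]
arr[4]=19 <= 22: swap with position 2, array becomes [18, 19, 19, 36, 37, 32, 30, 38, 22]
arr[5]=32 > 22: no swap
arr[6]=30 > 22: no swap
arr[7]=38 > 22: no swap

Place pivot at position 3: [18, 19, 19, 22, 37, 32, 30, 38, 36]
Pivot position: 3

After partitioning with pivot 22, the array becomes [18, 19, 19, 22, 37, 32, 30, 38, 36]. The pivot is placed at index 3. All elements to the left of the pivot are <= 22, and all elements to the right are > 22.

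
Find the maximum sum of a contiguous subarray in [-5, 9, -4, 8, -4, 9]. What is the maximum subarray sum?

Using Kadane's algorithm on [-5, 9, -4, 8, -4, 9]:

Scanning through the array:
Position 1 (value 9): max_ending_here = 9, max_so_far = 9
Position 2 (value -4): max_ending_here = 5, max_so_far = 9
Position 3 (value 8): max_ending_here = 13, max_so_far = 13
Position 4 (value -4): max_ending_here = 9, max_so_far = 13
Position 5 (value 9): max_ending_here = 18, max_so_far = 18

Maximum subarray: [9, -4, 8, -4, 9]
Maximum sum: 18

The maximum subarray is [9, -4, 8, -4, 9] with sum 18. This subarray runs from index 1 to index 5.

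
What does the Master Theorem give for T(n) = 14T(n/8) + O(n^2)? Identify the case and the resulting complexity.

Master Theorem for T(n) = 14T(n/8) + O(n^2):

a = 14, b = 8, c = 2
log_b(a) = log_8(14) = 1.2691

Case 3: c = 2 > log_8(14) = 1.2691
T(n) = O(n^2) = O(n^2)

For T(n) = 14T(n/8) + O(n^2): log_8(14) = 1.2691. This is Case 3 of the Master Theorem (c > log_b(a), work dominated by root), giving O(n^2).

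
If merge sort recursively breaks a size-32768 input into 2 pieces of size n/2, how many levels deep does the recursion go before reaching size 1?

For divide and conquer with division factor 2:

Problem sizes at each level:
Level 0: 32768
Level 1: 16384
Level 2: 8192
Level 3: 4096
Level 4: 2048
Level 5: 1024
Level 6: 512
Level 7: 256
Level 8: 128
Level 9: 64
Level 10: 32
Level 11: 16
Level 12: 8
Level 13: 4
Level 14: 2
Level 15: 1

The root is level 0 and the size-1 base case is level 15 (the tree spans levels 0 through 15, i.e. 16 levels counting the root), so the depth is the number of divisions: log_2(32768) = 15

The recursion tree depth is log_2(32768) = 15. At each level, the problem size is divided by 2, so it takes 15 divisions to reduce to a base case of size 1. The algorithm makes 2 recursive calls at each level.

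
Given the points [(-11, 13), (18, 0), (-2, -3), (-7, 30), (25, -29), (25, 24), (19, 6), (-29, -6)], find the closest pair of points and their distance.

Computing all pairwise distances among 8 points:

d((-11, 13), (18, 0)) = 31.7805
d((-11, 13), (-2, -3)) = 18.3576
d((-11, 13), (-7, 30)) = 17.4642
d((-11, 13), (25, -29)) = 55.3173
d((-11, 13), (25, 24)) = 37.6431
d((-11, 13), (19, 6)) = 30.8058
d((-11, 13), (-29, -6)) = 26.1725
d((18, 0), (-2, -3)) = 20.2237
d((18, 0), (-7, 30)) = 39.0512
d((18, 0), (25, -29)) = 29.8329
d((18, 0), (25, 24)) = 25.0
d((18, 0), (19, 6)) = 6.0828 <-- minimum
d((18, 0), (-29, -6)) = 47.3814
d((-2, -3), (-7, 30)) = 33.3766
d((-2, -3), (25, -29)) = 37.4833
d((-2, -3), (25, 24)) = 38.1838
d((-2, -3), (19, 6)) = 22.8473
d((-2, -3), (-29, -6)) = 27.1662
d((-7, 30), (25, -29)) = 67.1193
d((-7, 30), (25, 24)) = 32.5576
d((-7, 30), (19, 6)) = 35.3836
d((-7, 30), (-29, -6)) = 42.19
d((25, -29), (25, 24)) = 53.0
d((25, -29), (19, 6)) = 35.5106
d((25, -29), (-29, -6)) = 58.6941
d((25, 24), (19, 6)) = 18.9737
d((25, 24), (-29, -6)) = 61.7738
d((19, 6), (-29, -6)) = 49.4773

Closest pair: (18, 0) and (19, 6) with distance 6.0828

The closest pair is (18, 0) and (19, 6) with Euclidean distance 6.0828. For 8 points, brute-force pairwise comparison is shown above. For large n, the divide-and-conquer algorithm (sort by x, recurse on halves, check the dividing strip) achieves O(n log n).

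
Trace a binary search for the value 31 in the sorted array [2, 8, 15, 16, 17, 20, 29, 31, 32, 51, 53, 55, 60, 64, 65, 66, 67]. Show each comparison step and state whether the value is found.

Binary search for 31 in [2, 8, 15, 16, 17, 20, 29, 31, 32, 51, 53, 55, 60, 64, 65, 66, 67]:

lo=0, hi=16, mid=8, arr[mid]=32 -> 32 > 31, search left half
lo=0, hi=7, mid=3, arr[mid]=16 -> 16 < 31, search right half
lo=4, hi=7, mid=5, arr[mid]=20 -> 20 < 31, search right half
lo=6, hi=7, mid=6, arr[mid]=29 -> 29 < 31, search right half
lo=7, hi=7, mid=7, arr[mid]=31 -> Found target at index 7!

Binary search finds 31 at index 7 after 5 comparisons. The search repeatedly halves the search space by comparing with the middle element.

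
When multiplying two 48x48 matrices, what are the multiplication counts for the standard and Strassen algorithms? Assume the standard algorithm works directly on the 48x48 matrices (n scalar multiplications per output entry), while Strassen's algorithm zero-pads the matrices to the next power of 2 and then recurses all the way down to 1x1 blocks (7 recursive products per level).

Matrix multiplication for 48x48 matrices:

Strassen's algorithm requires power-of-2 dimensions. Pad 48x48 to 64x64 (next power of 2).

Standard algorithm: 48^3 = 110592 multiplications
Strassen's algorithm: 7^(log2(64)) = 7^6 = 117649 multiplications
Difference: 110592 - 117649 = -7057 (Strassen uses MORE here due to padding overhead — for small or just-over-power-of-2 n, padding can outweigh the per-level savings)

Standard: 110592 multiplications (48^3). Strassen: 117649 multiplications (7^6, after padding to 64x64). Strassen reduces 8 recursive multiplications to 7 at each level.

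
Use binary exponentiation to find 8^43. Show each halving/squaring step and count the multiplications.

Computing 8^43 by squaring (build up from 8^1; each line after the first costs one multiplication):

8^1 = 8
8^2 = (8^1)^2 = 8^2 = 64
8^4 = (8^2)^2 = 64^2 = 4096
8^5 = 8 * 8^4 = 8 * 4096 = 32768
8^10 = (8^5)^2 = 32768^2 = 1073741824
8^20 = (8^10)^2 = 1073741824^2 = 1152921504606846976
8^21 = 8 * 8^20 = 8 * 1152921504606846976 = 9223372036854775808
8^42 = (8^21)^2 = 9223372036854775808^2 = 85070591730234615865843651857942052864
8^43 = 8 * 8^42 = 8 * 85070591730234615865843651857942052864 = 680564733841876926926749214863536422912

Result: 680564733841876926926749214863536422912
Multiplications needed: 8 (8 lines after 8^1)

8^43 = 680564733841876926926749214863536422912. Using exponentiation by squaring, this requires 8 multiplications. The key idea: if the exponent is even, square the half-power; if odd, multiply by the base once.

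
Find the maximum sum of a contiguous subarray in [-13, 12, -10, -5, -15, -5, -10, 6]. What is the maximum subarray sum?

Using Kadane's algorithm on [-13, 12, -10, -5, -15, -5, -10, 6]:

Scanning through the array:
Position 1 (value 12): max_ending_here = 12, max_so_far = 12
Position 2 (value -10): max_ending_here = 2, max_so_far = 12
Position 3 (value -5): max_ending_here = -3, max_so_far = 12
Position 4 (value -15): max_ending_here = -15, max_so_far = 12
Position 5 (value -5): max_ending_here = -5, max_so_far = 12
Position 6 (value -10): max_ending_here = -10, max_so_far = 12
Position 7 (value 6): max_ending_here = 6, max_so_far = 12

Maximum subarray: [12]
Maximum sum: 12

The maximum subarray is [12] with sum 12. This subarray runs from index 1 to index 1.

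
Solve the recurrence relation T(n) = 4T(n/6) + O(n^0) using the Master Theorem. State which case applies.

Master Theorem for T(n) = 4T(n/6) + O(n^0):

a = 4, b = 6, c = 0
log_b(a) = log_6(4) = 0.7737

Case 1: c = 0 < log_6(4) = 0.7737
T(n) = O(n^(log_6 4))

For T(n) = 4T(n/6) + O(n^0): log_6(4) = 0.7737. This is Case 1 of the Master Theorem (c < log_b(a), work dominated by leaves), giving O(n^(log_6 4)).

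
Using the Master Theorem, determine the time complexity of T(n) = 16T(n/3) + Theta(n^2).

Master Theorem for T(n) = 16T(n/3) + O(n^2):

a = 16, b = 3, c = 2
log_b(a) = log_3(16) = 2.5237

Case 1: c = 2 < log_3(16) = 2.5237
T(n) = O(n^(log_3 16))

For T(n) = 16T(n/3) + O(n^2): log_3(16) = 2.5237. This is Case 1 of the Master Theorem (c < log_b(a), work dominated by leaves), giving O(n^(log_3 16)).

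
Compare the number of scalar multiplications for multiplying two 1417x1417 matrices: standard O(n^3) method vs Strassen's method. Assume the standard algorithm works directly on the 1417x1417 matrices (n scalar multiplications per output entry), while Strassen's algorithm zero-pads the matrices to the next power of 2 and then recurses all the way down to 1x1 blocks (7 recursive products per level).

Matrix multiplication for 1417x1417 matrices:

Strassen's algorithm requires power-of-2 dimensions. Pad 1417x1417 to 2048x2048 (next power of 2).

Standard algorithm: 1417^3 = 2845178713 multiplications
Strassen's algorithm: 7^(log2(2048)) = 7^11 = 1977326743 multiplications
Savings: 2845178713 - 1977326743 = 867851970 multiplications

Standard: 2845178713 multiplications (1417^3). Strassen: 1977326743 multiplications (7^11, after padding to 2048x2048). Strassen reduces 8 recursive multiplications to 7 at each level.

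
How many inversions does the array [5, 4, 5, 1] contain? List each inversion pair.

Finding inversions in [5, 4, 5, 1]:

(0, 1): arr[0]=5 > arr[1]=4
(0, 3): arr[0]=5 > arr[3]=1
(1, 3): arr[1]=4 > arr[3]=1
(2, 3): arr[2]=5 > arr[3]=1

Total inversions: 4

The array has 4 inversion(s): (0,1), (0,3), (1,3), (2,3). Each pair (i,j) satisfies i < j and arr[i] > arr[j].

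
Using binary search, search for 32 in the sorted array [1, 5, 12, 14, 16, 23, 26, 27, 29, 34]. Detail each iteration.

Binary search for 32 in [1, 5, 12, 14, 16, 23, 26, 27, 29, 34]:

lo=0, hi=9, mid=4, arr[mid]=16 -> 16 < 32, search right half
lo=5, hi=9, mid=7, arr[mid]=27 -> 27 < 32, search right half
lo=8, hi=9, mid=8, arr[mid]=29 -> 29 < 32, search right half
lo=9, hi=9, mid=9, arr[mid]=34 -> 34 > 32, search left half
lo=9 > hi=8, target 32 not found

Binary search determines that 32 is not in the array after 4 comparisons. The search space was exhausted without finding the target.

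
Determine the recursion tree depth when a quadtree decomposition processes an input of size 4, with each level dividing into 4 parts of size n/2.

For divide and conquer with division factor 2:

Problem sizes at each level:
Level 0: 4
Level 1: 2
Level 2: 1

The root is level 0 and the size-1 base case is level 2 (the tree spans levels 0 through 2, i.e. 3 levels counting the root), so the depth is the number of divisions: log_2(4) = 2

The recursion tree depth is log_2(4) = 2. At each level, the problem size is divided by 2, so it takes 2 divisions to reduce to a base case of size 1. The algorithm makes 4 recursive calls at each level.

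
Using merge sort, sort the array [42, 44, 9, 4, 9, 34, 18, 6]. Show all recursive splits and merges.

Merge sort trace:

Split: [42, 44, 9, 4, 9, 34, 18, 6] -> [42, 44, 9, 4] and [9, 34, 18, 6]
  Split: [42, 44, 9, 4] -> [42, 44] and [9, 4]
    Split: [42, 44] -> [42] and [44]
    Merge: [42] + [44] -> [42, 44]
    Split: [9, 4] -> [9] and [4]
    Merge: [9] + [4] -> [4, 9]
  Merge: [42, 44] + [4, 9] -> [4, 9, 42, 44]
  Split: [9, 34, 18, 6] -> [9, 34] and [18, 6]
    Split: [9, 34] -> [9] and [34]
    Merge: [9] + [34] -> [9, 34]
    Split: [18, 6] -> [18] and [6]
    Merge: [18] + [6] -> [6, 18]
  Merge: [9, 34] + [6, 18] -> [6, 9, 18, 34]
Merge: [4, 9, 42, 44] + [6, 9, 18, 34] -> [4, 6, 9, 9, 18, 34, 42, 44]

Final sorted array: [4, 6, 9, 9, 18, 34, 42, 44]

The merge sort proceeds by recursively splitting the array and merging sorted halves.
After all merges, the sorted array is [4, 6, 9, 9, 18, 34, 42, 44].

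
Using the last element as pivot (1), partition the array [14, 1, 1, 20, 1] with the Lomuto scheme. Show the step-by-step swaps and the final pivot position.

Lomuto partition with pivot = 1:

Initial array: [14, 1, 1, 20, 1]

arr[0]=14 > 1: no swap
arr[1]=1 <= 1: swap with position 0, array becomes [1, 14, 1, 20, 1]
arr[2]=1 <= 1: swap with position 1, array becomes [1, 1, 14, 20, 1]
arr[3]=20 > 1: no swap

Place pivot at position 2: [1, 1, 1, 20, 14]
Pivot position: 2

After partitioning with pivot 1, the array becomes [1, 1, 1, 20, 14]. The pivot is placed at index 2. All elements to the left of the pivot are <= 1, and all elements to the right are > 1.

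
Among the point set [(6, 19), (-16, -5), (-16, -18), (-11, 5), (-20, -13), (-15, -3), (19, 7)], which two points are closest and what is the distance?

Computing all pairwise distances among 7 points:

d((6, 19), (-16, -5)) = 32.5576
d((6, 19), (-16, -18)) = 43.0465
d((6, 19), (-11, 5)) = 22.0227
d((6, 19), (-20, -13)) = 41.2311
d((6, 19), (-15, -3)) = 30.4138
d((6, 19), (19, 7)) = 17.6918
d((-16, -5), (-16, -18)) = 13.0
d((-16, -5), (-11, 5)) = 11.1803
d((-16, -5), (-20, -13)) = 8.9443
d((-16, -5), (-15, -3)) = 2.2361 <-- minimum
d((-16, -5), (19, 7)) = 37.0
d((-16, -18), (-11, 5)) = 23.5372
d((-16, -18), (-20, -13)) = 6.4031
d((-16, -18), (-15, -3)) = 15.0333
d((-16, -18), (19, 7)) = 43.0116
d((-11, 5), (-20, -13)) = 20.1246
d((-11, 5), (-15, -3)) = 8.9443
d((-11, 5), (19, 7)) = 30.0666
d((-20, -13), (-15, -3)) = 11.1803
d((-20, -13), (19, 7)) = 43.8292
d((-15, -3), (19, 7)) = 35.4401

Closest pair: (-16, -5) and (-15, -3) with distance 2.2361

The closest pair is (-16, -5) and (-15, -3) with Euclidean distance 2.2361. For 7 points, brute-force pairwise comparison is shown above. For large n, the divide-and-conquer algorithm (sort by x, recurse on halves, check the dividing strip) achieves O(n log n).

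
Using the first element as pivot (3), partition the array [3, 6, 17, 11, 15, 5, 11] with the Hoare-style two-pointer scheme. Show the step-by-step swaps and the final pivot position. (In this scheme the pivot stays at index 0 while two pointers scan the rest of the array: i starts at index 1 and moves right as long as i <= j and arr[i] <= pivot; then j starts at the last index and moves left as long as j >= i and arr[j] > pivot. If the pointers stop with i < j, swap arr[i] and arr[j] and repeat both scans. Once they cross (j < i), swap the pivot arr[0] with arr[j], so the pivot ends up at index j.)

Hoare-style two-pointer partition with pivot = 3:

Initial array: [3, 6, 17, 11, 15, 5, 11]

Pointers start at i = 1, j = 6.
i ends at 1, j ends at 0: the pointers have crossed (j < i), so scanning stops.

j = 0, so swapping arr[0] with arr[j] leaves the pivot at position 0: [3, 6, 17, 11, 15, 5, 11]
Pivot position: 0

After partitioning with pivot 3, the array becomes [3, 6, 17, 11, 15, 5, 11]. The pivot is placed at index 0. All elements to the left of the pivot are <= 3, and all elements to the right are > 3.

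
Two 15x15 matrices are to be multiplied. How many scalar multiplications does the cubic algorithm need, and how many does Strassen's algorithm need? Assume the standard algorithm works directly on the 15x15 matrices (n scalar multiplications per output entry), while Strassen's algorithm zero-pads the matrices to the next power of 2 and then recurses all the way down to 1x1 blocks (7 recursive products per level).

Matrix multiplication for 15x15 matrices:

Strassen's algorithm requires power-of-2 dimensions. Pad 15x15 to 16x16 (next power of 2).

Standard algorithm: 15^3 = 3375 multiplications
Strassen's algorithm: 7^(log2(16)) = 7^4 = 2401 multiplications
Savings: 3375 - 2401 = 974 multiplications

Standard: 3375 multiplications (15^3). Strassen: 2401 multiplications (7^4, after padding to 16x16). Strassen reduces 8 recursive multiplications to 7 at each level.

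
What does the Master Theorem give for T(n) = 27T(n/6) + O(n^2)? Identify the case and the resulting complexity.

Master Theorem for T(n) = 27T(n/6) + O(n^2):

a = 27, b = 6, c = 2
log_b(a) = log_6(27) = 1.8394

Case 3: c = 2 > log_6(27) = 1.8394
T(n) = O(n^2) = O(n^2)

For T(n) = 27T(n/6) + O(n^2): log_6(27) = 1.8394. This is Case 3 of the Master Theorem (c > log_b(a), work dominated by root), giving O(n^2).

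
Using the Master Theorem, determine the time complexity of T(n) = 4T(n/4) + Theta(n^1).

Master Theorem for T(n) = 4T(n/4) + O(n^1):

a = 4, b = 4, c = 1
log_b(a) = log_4(4) = 1.0000

Case 2: c = 1 = log_4(4) = 1.0000
T(n) = O(n^1 log n) = O(n log n)

For T(n) = 4T(n/4) + O(n^1): log_4(4) = 1.0000. This is Case 2 of the Master Theorem (c = log_b(a), equal work at all levels), giving O(n log n).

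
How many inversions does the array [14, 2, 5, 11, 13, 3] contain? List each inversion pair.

Finding inversions in [14, 2, 5, 11, 13, 3]:

(0, 1): arr[0]=14 > arr[1]=2
(0, 2): arr[0]=14 > arr[2]=5
(0, 3): arr[0]=14 > arr[3]=11
(0, 4): arr[0]=14 > arr[4]=13
(0, 5): arr[0]=14 > arr[5]=3
(2, 5): arr[2]=5 > arr[5]=3
(3, 5): arr[3]=11 > arr[5]=3
(4, 5): arr[4]=13 > arr[5]=3

Total inversions: 8

The array has 8 inversion(s): (0,1), (0,2), (0,3), (0,4), (0,5), (2,5), (3,5), (4,5). Each pair (i,j) satisfies i < j and arr[i] > arr[j].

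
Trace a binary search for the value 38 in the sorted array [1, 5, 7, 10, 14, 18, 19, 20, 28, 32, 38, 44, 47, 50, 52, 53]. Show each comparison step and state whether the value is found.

Binary search for 38 in [1, 5, 7, 10, 14, 18, 19, 20, 28, 32, 38, 44, 47, 50, 52, 53]:

lo=0, hi=15, mid=7, arr[mid]=20 -> 20 < 38, search right half
lo=8, hi=15, mid=11, arr[mid]=44 -> 44 > 38, search left half
lo=8, hi=10, mid=9, arr[mid]=32 -> 32 < 38, search right half
lo=10, hi=10, mid=10, arr[mid]=38 -> Found target at index 10!

Binary search finds 38 at index 10 after 4 comparisons. The search repeatedly halves the search space by comparing with the middle element.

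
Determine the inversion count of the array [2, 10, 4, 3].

Finding inversions in [2, 10, 4, 3]:

(1, 2): arr[1]=10 > arr[2]=4
(1, 3): arr[1]=10 > arr[3]=3
(2, 3): arr[2]=4 > arr[3]=3

Total inversions: 3

The array has 3 inversion(s): (1,2), (1,3), (2,3). Each pair (i,j) satisfies i < j and arr[i] > arr[j].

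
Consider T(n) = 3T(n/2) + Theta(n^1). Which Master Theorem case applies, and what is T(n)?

Master Theorem for T(n) = 3T(n/2) + O(n^1):

a = 3, b = 2, c = 1
log_b(a) = log_2(3) = 1.5850

Case 1: c = 1 < log_2(3) = 1.5850
T(n) = O(n^(log_2 3))

For T(n) = 3T(n/2) + O(n^1): log_2(3) = 1.5850. This is Case 1 of the Master Theorem (c < log_b(a), work dominated by leaves), giving O(n^(log_2 3)).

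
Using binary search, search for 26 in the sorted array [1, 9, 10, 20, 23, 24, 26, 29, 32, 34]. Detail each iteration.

Binary search for 26 in [1, 9, 10, 20, 23, 24, 26, 29, 32, 34]:

lo=0, hi=9, mid=4, arr[mid]=23 -> 23 < 26, search right half
lo=5, hi=9, mid=7, arr[mid]=29 -> 29 > 26, search left half
lo=5, hi=6, mid=5, arr[mid]=24 -> 24 < 26, search right half
lo=6, hi=6, mid=6, arr[mid]=26 -> Found target at index 6!

Binary search finds 26 at index 6 after 4 comparisons. The search repeatedly halves the search space by comparing with the middle element.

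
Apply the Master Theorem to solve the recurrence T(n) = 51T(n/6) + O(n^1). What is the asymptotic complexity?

Master Theorem for T(n) = 51T(n/6) + O(n^1):

a = 51, b = 6, c = 1
log_b(a) = log_6(51) = 2.1944

Case 1: c = 1 < log_6(51) = 2.1944
T(n) = O(n^(log_6 51))

For T(n) = 51T(n/6) + O(n^1): log_6(51) = 2.1944. This is Case 1 of the Master Theorem (c < log_b(a), work dominated by leaves), giving O(n^(log_6 51)).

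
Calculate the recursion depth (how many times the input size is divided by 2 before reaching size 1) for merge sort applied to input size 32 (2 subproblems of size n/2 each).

For divide and conquer with division factor 2:

Problem sizes at each level:
Level 0: 32
Level 1: 16
Level 2: 8
Level 3: 4
Level 4: 2
Level 5: 1

The root is level 0 and the size-1 base case is level 5 (the tree spans levels 0 through 5, i.e. 6 levels counting the root), so the depth is the number of divisions: log_2(32) = 5

The recursion tree depth is log_2(32) = 5. At each level, the problem size is divided by 2, so it takes 5 divisions to reduce to a base case of size 1. The algorithm makes 2 recursive calls at each level.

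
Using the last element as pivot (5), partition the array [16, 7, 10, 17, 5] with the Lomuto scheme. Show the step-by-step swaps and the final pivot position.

Lomuto partition with pivot = 5:

Initial array: [16, 7, 10, 17, 5]

arr[0]=16 > 5: no swap
arr[1]=7 > 5: no swap
arr[2]=10 > 5: no swap
arr[3]=17 > 5: no swap

Place pivot at position 0: [5, 7, 10, 17, 16]
Pivot position: 0

After partitioning with pivot 5, the array becomes [5, 7, 10, 17, 16]. The pivot is placed at index 0. All elements to the left of the pivot are <= 5, and all elements to the right are > 5.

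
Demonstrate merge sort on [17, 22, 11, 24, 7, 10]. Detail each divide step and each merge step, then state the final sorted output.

Merge sort trace:

Split: [17, 22, 11, 24, 7, 10] -> [17, 22, 11] and [24, 7, 10]
  Split: [17, 22, 11] -> [17] and [22, 11]
    Split: [22, 11] -> [22] and [11]
    Merge: [22] + [11] -> [11, 22]
  Merge: [17] + [11, 22] -> [11, 17, 22]
  Split: [24, 7, 10] -> [24] and [7, 10]
    Split: [7, 10] -> [7] and [10]
    Merge: [7] + [10] -> [7, 10]
  Merge: [24] + [7, 10] -> [7, 10, 24]
Merge: [11, 17, 22] + [7, 10, 24] -> [7, 10, 11, 17, 22, 24]

Final sorted array: [7, 10, 11, 17, 22, 24]

The merge sort proceeds by recursively splitting the array and merging sorted halves.
After all merges, the sorted array is [7, 10, 11, 17, 22, 24].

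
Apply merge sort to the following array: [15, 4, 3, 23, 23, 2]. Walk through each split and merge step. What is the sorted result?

Merge sort trace:

Split: [15, 4, 3, 23, 23, 2] -> [15, 4, 3] and [23, 23, 2]
  Split: [15, 4, 3] -> [15] and [4, 3]
    Split: [4, 3] -> [4] and [3]
    Merge: [4] + [3] -> [3, 4]
  Merge: [15] + [3, 4] -> [3, 4, 15]
  Split: [23, 23, 2] -> [23] and [23, 2]
    Split: [23, 2] -> [23] and [2]
    Merge: [23] + [2] -> [2, 23]
  Merge: [23] + [2, 23] -> [2, 23, 23]
Merge: [3, 4, 15] + [2, 23, 23] -> [2, 3, 4, 15, 23, 23]

Final sorted array: [2, 3, 4, 15, 23, 23]

The merge sort proceeds by recursively splitting the array and merging sorted halves.
After all merges, the sorted array is [2, 3, 4, 15, 23, 23].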